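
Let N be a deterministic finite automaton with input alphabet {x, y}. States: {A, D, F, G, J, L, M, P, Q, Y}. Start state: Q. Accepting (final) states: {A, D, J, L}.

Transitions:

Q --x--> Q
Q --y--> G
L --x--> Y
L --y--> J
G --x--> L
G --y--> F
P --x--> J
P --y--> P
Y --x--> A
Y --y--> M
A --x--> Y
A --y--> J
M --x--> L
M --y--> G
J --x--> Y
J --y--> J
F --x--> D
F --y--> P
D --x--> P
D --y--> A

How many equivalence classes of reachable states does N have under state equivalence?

3

Initial partition by acceptance: {A,D,J,L} | {F,G,M,P,Q,Y}.
On input x, block {F,G,M,P,Q,Y} splits into {F,G,M,P,Y} and {Q}.
No further refinement is possible. Final partition (3 blocks): {A,D,J,L} | {F,G,M,P,Y} | {Q}.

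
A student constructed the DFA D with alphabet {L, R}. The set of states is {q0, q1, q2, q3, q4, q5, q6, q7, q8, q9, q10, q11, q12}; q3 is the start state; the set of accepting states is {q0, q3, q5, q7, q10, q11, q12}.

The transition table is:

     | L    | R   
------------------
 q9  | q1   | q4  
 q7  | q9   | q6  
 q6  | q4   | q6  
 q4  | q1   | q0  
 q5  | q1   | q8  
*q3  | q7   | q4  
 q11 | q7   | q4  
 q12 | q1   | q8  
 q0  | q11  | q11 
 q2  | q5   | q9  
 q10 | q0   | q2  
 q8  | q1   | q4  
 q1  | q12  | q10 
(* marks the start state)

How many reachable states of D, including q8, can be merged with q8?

All states are reachable from the start state.
Start with accepting vs non-accepting: {q0,q3,q5,q7,q10,q11,q12} | {q1,q2,q4,q6,q8,q9}.
Refine {q0,q3,q5,q7,q10,q11,q12} on symbol L: members go to different blocks, giving {q0,q3,q10,q11} and {q5,q7,q12}.
On input L, block {q0,q3,q10,q11} splits into {q0,q10} and {q3,q11}.
On input L, block {q0,q10} splits into {q0} and {q10}.
Split {q1,q2,q4,q6,q8,q9} by δ(·,L) → {q4,q6,q8,q9} and {q1,q2}.
Refine {q4,q6,q8,q9} on symbol L: members go to different blocks, giving {q4,q8,q9} and {q6}.
Split {q4,q8,q9} by δ(·,R) → {q8,q9} and {q4}.
On input L, block {q5,q7,q12} splits into {q5,q12} and {q7}.
On input R, block {q1,q2} splits into {q1} and {q2}.
The partition is now stable with 10 blocks: {q0} | {q8,q9} | {q5,q12} | {q3,q11} | {q10} | {q1} | {q6} | {q4} | {q7} | {q2}.
State q8 belongs to the block {q8,q9}, which has 2 states.

2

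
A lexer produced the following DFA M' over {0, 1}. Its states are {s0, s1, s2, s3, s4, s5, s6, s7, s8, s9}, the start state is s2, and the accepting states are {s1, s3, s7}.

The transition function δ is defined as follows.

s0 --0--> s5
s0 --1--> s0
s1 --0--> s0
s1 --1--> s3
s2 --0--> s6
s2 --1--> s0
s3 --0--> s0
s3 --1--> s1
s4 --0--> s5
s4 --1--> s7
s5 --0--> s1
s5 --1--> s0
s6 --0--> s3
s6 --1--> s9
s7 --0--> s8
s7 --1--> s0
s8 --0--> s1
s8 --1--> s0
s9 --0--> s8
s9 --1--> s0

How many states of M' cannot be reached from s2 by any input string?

Starting at s2 and following transitions, the reachable set is {s0, s1, s2, s3, s5, s6, s8, s9}. That leaves s4, s7 unreachable — 2 in total.

2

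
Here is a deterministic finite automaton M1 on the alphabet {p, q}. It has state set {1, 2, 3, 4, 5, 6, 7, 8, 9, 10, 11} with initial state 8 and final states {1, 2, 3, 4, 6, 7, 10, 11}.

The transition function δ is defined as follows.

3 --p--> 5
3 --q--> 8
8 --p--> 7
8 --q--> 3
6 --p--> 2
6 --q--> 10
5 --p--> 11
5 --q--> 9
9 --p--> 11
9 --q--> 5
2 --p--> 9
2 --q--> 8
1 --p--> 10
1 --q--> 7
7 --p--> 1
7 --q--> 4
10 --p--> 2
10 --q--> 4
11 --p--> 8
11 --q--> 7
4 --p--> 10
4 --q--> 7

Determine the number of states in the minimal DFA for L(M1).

7

Reachable states from the start: {1,2,3,4,5,7,8,9,10,11}. Unreachable: {6} — drop them.
P0 = {1,2,3,4,7,10,11} | {5,8,9}.
Split {1,2,3,4,7,10,11} by δ(·,p) → {1,4,7,10} and {2,3,11}.
On input p, block {1,4,7,10} splits into {1,4,7} and {10}.
Split {1,4,7} by δ(·,p) → {1,4} and {7}.
On input p, block {5,8,9} splits into {5,9} and {8}.
On input p, block {2,3,11} splits into {2,3} and {11}.
Stable partition: {1,4} | {5,9} | {2,3} | {10} | {7} | {8} | {11} — 7 equivalence classes.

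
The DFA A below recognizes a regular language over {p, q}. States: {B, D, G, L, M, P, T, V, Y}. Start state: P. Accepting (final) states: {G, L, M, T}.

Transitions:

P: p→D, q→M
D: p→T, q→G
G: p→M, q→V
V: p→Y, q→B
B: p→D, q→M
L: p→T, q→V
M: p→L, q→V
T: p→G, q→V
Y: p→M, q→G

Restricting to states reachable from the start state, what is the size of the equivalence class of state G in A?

Start with accepting vs non-accepting: {G,L,M,T} | {B,D,P,V,Y}.
Refine {B,D,P,V,Y} on symbol p: members go to different blocks, giving {B,P,V} and {D,Y}.
Split {B,P,V} by δ(·,q) → {B,P} and {V}.
Stable partition: {G,L,M,T} | {B,P} | {D,Y} | {V} — 4 equivalence classes.
The equivalence class containing G is {G,L,M,T}, of size 4.

4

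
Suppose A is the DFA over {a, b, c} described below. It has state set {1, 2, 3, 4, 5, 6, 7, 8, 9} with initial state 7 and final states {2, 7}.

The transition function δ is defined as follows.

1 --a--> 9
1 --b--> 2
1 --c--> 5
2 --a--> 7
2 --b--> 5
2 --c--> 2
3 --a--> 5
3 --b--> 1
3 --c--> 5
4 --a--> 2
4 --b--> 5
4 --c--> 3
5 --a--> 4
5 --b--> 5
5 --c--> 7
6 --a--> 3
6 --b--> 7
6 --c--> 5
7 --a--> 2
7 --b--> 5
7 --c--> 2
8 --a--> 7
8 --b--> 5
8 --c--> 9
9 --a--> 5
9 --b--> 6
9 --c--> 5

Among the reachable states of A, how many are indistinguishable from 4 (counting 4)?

First remove the unreachable states {8}; 8 states remain.
P0 = {2,7} | {1,3,4,5,6,9}.
On input a, block {1,3,4,5,6,9} splits into {1,3,5,6,9} and {4}.
Split {1,3,5,6,9} by δ(·,a) → {1,3,6,9} and {5}.
Refine {1,3,6,9} on symbol a: members go to different blocks, giving {1,6} and {3,9}.
No further refinement is possible. Final partition (5 blocks): {2,7} | {1,6} | {4} | {5} | {3,9}.
State 4 belongs to the block {4}, which has 1 states.

1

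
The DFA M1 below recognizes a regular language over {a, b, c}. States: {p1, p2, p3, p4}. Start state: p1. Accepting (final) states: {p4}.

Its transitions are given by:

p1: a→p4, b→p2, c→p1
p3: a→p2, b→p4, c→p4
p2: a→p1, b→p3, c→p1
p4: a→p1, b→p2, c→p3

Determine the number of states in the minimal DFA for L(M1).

Start with accepting vs non-accepting: {p4} | {p1,p2,p3}.
Refine {p1,p2,p3} on symbol a: members go to different blocks, giving {p2,p3} and {p1}.
On input a, block {p2,p3} splits into {p2} and {p3}.
No further refinement is possible. Final partition (4 blocks): {p4} | {p2} | {p1} | {p3}.

4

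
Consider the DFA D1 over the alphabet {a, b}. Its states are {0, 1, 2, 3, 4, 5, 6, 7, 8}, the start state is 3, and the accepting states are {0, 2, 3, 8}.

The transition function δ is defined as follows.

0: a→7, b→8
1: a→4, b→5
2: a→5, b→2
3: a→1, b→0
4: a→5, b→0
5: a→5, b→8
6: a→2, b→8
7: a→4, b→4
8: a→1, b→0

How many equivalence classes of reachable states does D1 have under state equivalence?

3

States {2,6} cannot be reached from the start state, so discard them.
Start with accepting vs non-accepting: {0,3,8} | {1,4,5,7}.
Refine {1,4,5,7} on symbol b: members go to different blocks, giving {1,7} and {4,5}.
The partition is now stable with 3 blocks: {0,3,8} | {1,7} | {4,5}.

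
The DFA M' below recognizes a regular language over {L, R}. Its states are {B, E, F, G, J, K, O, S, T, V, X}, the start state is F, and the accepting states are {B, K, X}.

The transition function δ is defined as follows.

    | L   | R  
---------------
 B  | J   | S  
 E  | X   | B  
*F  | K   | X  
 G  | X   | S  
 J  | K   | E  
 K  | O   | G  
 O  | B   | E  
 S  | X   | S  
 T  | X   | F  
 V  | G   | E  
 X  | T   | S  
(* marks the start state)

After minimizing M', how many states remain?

States {V} cannot be reached from the start state, so discard them.
P0 = {B,K,X} | {E,F,G,J,O,S,T}.
Split {E,F,G,J,O,S,T} by δ(·,R) → {G,J,O,S,T} and {E,F}.
Split {G,J,O,S,T} by δ(·,R) → {J,O,T} and {G,S}.
No further refinement is possible. Final partition (4 blocks): {B,K,X} | {J,O,T} | {E,F} | {G,S}.

4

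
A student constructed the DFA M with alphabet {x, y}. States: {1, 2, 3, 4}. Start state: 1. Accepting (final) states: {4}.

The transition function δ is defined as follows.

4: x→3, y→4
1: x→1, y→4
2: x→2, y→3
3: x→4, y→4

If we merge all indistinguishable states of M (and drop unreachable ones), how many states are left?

3

States {2} cannot be reached from the start state, so discard them.
Initial partition by acceptance: {4} | {1,3}.
Split {1,3} by δ(·,x) → {1} and {3}.
Stable partition: {4} | {1} | {3} — 3 equivalence classes.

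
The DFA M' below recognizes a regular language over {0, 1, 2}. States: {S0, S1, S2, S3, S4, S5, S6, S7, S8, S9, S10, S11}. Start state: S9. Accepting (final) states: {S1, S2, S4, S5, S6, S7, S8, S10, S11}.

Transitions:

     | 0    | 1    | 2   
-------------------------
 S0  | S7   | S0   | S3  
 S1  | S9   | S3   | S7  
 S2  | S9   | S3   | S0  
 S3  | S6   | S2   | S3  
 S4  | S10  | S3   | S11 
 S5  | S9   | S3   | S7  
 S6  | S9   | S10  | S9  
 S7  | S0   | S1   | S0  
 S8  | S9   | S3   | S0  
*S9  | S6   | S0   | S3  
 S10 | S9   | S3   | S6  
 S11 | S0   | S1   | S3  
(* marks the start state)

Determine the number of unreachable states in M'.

4

BFS from S9 reaches {S0, S1, S2, S3, S6, S7, S9, S10}; the 4 state(s) S4, S5, S8, S11 are never visited.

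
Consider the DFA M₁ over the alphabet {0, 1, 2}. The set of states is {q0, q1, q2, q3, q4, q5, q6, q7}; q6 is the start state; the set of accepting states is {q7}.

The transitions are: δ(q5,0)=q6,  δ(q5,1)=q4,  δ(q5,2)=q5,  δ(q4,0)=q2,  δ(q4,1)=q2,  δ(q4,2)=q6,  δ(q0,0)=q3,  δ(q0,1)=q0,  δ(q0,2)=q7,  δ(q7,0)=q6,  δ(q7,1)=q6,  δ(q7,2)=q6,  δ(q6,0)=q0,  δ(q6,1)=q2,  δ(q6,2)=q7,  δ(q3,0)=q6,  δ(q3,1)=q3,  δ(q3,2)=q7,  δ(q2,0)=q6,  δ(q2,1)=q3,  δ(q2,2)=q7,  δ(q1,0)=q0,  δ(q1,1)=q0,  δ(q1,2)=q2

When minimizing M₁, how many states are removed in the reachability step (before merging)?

3

No path from q6 leads to q1, q4, q5; the other 5 states are all reachable.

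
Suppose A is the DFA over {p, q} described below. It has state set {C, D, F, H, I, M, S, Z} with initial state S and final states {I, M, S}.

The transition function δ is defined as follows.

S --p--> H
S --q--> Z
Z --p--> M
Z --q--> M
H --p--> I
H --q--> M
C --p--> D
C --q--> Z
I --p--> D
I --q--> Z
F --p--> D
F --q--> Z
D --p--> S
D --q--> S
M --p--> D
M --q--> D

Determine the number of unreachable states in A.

2

No path from S leads to C, F; the other 6 states are all reachable.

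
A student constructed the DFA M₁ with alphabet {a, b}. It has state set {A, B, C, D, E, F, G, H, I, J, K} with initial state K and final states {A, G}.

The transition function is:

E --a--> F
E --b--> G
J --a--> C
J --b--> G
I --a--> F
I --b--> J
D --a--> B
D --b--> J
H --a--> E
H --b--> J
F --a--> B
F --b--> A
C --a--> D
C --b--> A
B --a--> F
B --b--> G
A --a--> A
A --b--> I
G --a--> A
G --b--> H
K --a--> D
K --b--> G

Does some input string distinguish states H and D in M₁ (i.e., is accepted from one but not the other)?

No

All states are reachable from the start state.
Initial partition by acceptance: {A,G} | {B,C,D,E,F,H,I,J,K}.
Refine {B,C,D,E,F,H,I,J,K} on symbol b: members go to different blocks, giving {B,C,E,F,J,K} and {D,H,I}.
Split {B,C,E,F,J,K} by δ(·,a) → {B,E,F,J} and {C,K}.
Split {B,E,F,J} by δ(·,a) → {B,E,F} and {J}.
The partition is now stable with 5 blocks: {A,G} | {B,E,F} | {D,H,I} | {C,K} | {J}.
H and D lie in the same block of the stable partition, so they are equivalent — no string distinguishes them.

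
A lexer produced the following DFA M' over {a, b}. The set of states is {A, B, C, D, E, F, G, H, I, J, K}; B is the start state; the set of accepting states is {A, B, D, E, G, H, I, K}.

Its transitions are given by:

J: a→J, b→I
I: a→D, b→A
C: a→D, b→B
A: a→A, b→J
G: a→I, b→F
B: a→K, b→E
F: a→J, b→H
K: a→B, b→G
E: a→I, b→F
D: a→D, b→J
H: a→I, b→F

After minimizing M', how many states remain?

6

First remove the unreachable states {C}; 10 states remain.
Start with accepting vs non-accepting: {A,B,D,E,G,H,I,K} | {F,J}.
Refine {A,B,D,E,G,H,I,K} on symbol b: members go to different blocks, giving {A,D,E,G,H} and {B,I,K}.
Split {A,D,E,G,H} by δ(·,a) → {E,G,H} and {A,D}.
Refine {F,J} on symbol b: members go to different blocks, giving {F} and {J}.
On input a, block {B,I,K} splits into {B,K} and {I}.
The partition is now stable with 6 blocks: {E,G,H} | {F} | {B,K} | {A,D} | {J} | {I}.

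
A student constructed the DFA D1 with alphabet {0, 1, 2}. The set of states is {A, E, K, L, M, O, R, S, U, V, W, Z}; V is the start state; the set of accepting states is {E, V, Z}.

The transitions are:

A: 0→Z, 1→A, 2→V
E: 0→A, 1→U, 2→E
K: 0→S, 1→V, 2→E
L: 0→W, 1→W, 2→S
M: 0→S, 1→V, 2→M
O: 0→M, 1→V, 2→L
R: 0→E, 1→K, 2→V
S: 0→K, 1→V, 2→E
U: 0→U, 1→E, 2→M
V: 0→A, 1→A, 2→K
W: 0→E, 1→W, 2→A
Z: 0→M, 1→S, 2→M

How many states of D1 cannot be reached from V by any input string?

BFS from V reaches {A, E, K, M, S, U, V, Z}; the 4 state(s) L, O, R, W are never visited.

4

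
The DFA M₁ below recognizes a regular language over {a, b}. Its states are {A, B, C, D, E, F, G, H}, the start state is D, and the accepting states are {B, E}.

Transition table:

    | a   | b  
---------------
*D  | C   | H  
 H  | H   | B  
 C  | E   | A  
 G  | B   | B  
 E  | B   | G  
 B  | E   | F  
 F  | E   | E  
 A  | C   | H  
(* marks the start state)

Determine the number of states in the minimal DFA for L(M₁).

P0 = {B,E} | {A,C,D,F,G,H}.
Refine {A,C,D,F,G,H} on symbol a: members go to different blocks, giving {A,D,H} and {C,F,G}.
On input a, block {A,D,H} splits into {A,D} and {H}.
Split {C,F,G} by δ(·,b) → {F,G} and {C}.
The partition is now stable with 5 blocks: {B,E} | {A,D} | {F,G} | {H} | {C}.

5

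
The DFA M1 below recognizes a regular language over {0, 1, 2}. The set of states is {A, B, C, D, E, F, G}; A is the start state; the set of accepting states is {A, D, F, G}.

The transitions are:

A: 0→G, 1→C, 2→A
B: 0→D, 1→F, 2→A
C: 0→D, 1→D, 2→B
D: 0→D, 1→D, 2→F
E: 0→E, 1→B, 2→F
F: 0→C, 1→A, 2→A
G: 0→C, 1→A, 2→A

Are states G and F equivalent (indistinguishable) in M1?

Yes

Reachable states from the start: {A,B,C,D,F,G}. Unreachable: {E} — drop them.
P0 = {A,D,F,G} | {B,C}.
Split {A,D,F,G} by δ(·,0) → {A,D} and {F,G}.
On input 0, block {A,D} splits into {A} and {D}.
Refine {B,C} on symbol 1: members go to different blocks, giving {B} and {C}.
Stable partition: {A} | {B} | {F,G} | {D} | {C} — 5 equivalence classes.
G and F lie in the same block of the stable partition, so they are equivalent — no string distinguishes them.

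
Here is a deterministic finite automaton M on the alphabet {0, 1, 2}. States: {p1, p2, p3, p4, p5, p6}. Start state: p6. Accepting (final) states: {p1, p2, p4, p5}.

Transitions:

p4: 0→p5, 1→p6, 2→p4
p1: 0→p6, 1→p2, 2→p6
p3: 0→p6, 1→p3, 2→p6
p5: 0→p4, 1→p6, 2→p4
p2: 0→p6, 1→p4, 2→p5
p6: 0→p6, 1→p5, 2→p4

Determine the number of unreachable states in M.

BFS from p6 reaches {p4, p5, p6}; the 3 state(s) p1, p2, p3 are never visited.

3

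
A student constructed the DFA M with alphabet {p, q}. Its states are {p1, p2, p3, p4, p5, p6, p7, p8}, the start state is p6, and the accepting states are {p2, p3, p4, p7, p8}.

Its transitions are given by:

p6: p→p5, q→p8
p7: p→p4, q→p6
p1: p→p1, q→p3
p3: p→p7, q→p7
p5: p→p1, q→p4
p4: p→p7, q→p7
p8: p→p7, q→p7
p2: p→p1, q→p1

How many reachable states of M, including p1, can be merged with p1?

3

States {p2} cannot be reached from the start state, so discard them.
Initial partition by acceptance: {p3,p4,p7,p8} | {p1,p5,p6}.
Split {p3,p4,p7,p8} by δ(·,q) → {p3,p4,p8} and {p7}.
No further refinement is possible. Final partition (3 blocks): {p3,p4,p8} | {p1,p5,p6} | {p7}.
The equivalence class containing p1 is {p1,p5,p6}, of size 3.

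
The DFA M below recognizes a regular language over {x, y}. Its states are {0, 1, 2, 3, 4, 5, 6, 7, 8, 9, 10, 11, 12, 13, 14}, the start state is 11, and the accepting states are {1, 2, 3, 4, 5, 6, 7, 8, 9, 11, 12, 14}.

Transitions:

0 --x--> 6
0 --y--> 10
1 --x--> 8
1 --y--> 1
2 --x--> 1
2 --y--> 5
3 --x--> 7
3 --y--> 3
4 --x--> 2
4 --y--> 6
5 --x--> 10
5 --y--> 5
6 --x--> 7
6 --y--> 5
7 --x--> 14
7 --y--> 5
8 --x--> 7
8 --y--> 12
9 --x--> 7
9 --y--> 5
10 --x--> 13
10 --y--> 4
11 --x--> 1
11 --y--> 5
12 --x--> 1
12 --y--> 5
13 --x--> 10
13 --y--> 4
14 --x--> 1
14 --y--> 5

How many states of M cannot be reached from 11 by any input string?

BFS from 11 reaches {1, 2, 4, 5, 6, 7, 8, 10, 11, 12, 13, 14}; the 3 state(s) 0, 3, 9 are never visited.

3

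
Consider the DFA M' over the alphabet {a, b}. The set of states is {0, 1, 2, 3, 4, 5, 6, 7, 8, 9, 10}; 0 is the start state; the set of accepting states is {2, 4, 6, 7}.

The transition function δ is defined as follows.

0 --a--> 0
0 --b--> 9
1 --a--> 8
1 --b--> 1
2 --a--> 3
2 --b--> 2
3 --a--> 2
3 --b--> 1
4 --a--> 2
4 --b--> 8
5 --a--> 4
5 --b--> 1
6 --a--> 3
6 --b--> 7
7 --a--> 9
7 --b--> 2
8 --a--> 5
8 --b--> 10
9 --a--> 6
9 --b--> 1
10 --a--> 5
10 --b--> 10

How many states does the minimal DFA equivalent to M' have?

Start with accepting vs non-accepting: {2,4,6,7} | {0,1,3,5,8,9,10}.
Refine {2,4,6,7} on symbol a: members go to different blocks, giving {2,6,7} and {4}.
Refine {0,1,3,5,8,9,10} on symbol a: members go to different blocks, giving {0,1,8,10} and {3,9} and {5}.
Refine {0,1,8,10} on symbol a: members go to different blocks, giving {0,1} and {8,10}.
Refine {0,1} on symbol a: members go to different blocks, giving {0} and {1}.
The partition is now stable with 7 blocks: {2,6,7} | {0} | {4} | {3,9} | {5} | {8,10} | {1}.

7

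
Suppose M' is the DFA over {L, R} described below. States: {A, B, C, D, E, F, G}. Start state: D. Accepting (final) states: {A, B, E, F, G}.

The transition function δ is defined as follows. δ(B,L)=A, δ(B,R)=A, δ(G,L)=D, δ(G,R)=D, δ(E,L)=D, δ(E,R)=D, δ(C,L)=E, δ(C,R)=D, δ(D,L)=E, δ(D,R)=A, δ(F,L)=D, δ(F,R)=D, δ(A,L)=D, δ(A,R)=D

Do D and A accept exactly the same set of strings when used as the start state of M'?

Reachable states from the start: {A,D,E}. Unreachable: {B,C,F,G} — drop them.
Start with accepting vs non-accepting: {A,E} | {D}.
The partition is now stable with 2 blocks: {A,E} | {D}.
D and A end up in different blocks, so they are distinguishable. For instance, the string 'ε' is accepted from only A.

No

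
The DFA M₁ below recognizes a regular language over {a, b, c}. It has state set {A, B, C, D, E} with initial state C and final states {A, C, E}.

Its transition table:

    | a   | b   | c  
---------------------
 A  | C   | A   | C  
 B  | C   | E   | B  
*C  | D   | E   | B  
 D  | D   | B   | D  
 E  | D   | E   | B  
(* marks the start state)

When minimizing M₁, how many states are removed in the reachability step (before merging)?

1

No path from C leads to A; the other 4 states are all reachable.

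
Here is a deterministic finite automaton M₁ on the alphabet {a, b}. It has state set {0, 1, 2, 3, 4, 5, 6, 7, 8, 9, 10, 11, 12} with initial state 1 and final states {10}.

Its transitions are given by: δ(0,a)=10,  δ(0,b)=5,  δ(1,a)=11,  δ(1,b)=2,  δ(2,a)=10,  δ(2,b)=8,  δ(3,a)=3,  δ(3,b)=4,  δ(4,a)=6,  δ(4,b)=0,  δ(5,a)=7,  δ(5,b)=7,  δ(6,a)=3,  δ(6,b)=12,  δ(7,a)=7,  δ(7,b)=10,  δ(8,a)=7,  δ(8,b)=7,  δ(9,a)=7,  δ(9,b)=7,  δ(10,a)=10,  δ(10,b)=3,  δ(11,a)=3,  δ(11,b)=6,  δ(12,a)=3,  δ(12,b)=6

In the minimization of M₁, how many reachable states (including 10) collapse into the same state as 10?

1

Reachable states from the start: {0,1,2,3,4,5,6,7,8,10,11,12}. Unreachable: {9} — drop them.
Start with accepting vs non-accepting: {10} | {0,1,2,3,4,5,6,7,8,11,12}.
Split {0,1,2,3,4,5,6,7,8,11,12} by δ(·,a) → {1,3,4,5,6,7,8,11,12} and {0,2}.
On input b, block {1,3,4,5,6,7,8,11,12} splits into {3,5,6,8,11,12} and {1,4} and {7}.
On input a, block {3,5,6,8,11,12} splits into {3,6,11,12} and {5,8}.
Split {3,6,11,12} by δ(·,b) → {6,11,12} and {3}.
Stable partition: {10} | {6,11,12} | {0,2} | {1,4} | {7} | {5,8} | {3} — 7 equivalence classes.
The equivalence class containing 10 is {10}, of size 1.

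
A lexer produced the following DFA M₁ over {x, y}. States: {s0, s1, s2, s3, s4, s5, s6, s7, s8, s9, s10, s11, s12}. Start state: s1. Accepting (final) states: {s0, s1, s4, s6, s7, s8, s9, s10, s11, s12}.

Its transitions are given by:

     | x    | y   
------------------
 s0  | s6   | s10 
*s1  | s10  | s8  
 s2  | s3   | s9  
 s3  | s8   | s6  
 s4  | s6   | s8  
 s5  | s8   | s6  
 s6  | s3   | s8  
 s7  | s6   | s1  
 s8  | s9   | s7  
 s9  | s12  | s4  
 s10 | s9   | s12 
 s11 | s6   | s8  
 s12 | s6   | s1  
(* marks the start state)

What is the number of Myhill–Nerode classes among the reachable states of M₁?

Reachable states from the start: {s1,s3,s4,s6,s7,s8,s9,s10,s12}. Unreachable: {s0,s2,s5,s11} — drop them.
P0 = {s1,s4,s6,s7,s8,s9,s10,s12} | {s3}.
Split {s1,s4,s6,s7,s8,s9,s10,s12} by δ(·,x) → {s1,s4,s7,s8,s9,s10,s12} and {s6}.
Refine {s1,s4,s7,s8,s9,s10,s12} on symbol x: members go to different blocks, giving {s1,s8,s9,s10} and {s4,s7,s12}.
Split {s1,s8,s9,s10} by δ(·,x) → {s1,s8,s10} and {s9}.
On input x, block {s1,s8,s10} splits into {s8,s10} and {s1}.
On input y, block {s4,s7,s12} splits into {s7,s12} and {s4}.
No further refinement is possible. Final partition (7 blocks): {s8,s10} | {s3} | {s6} | {s7,s12} | {s9} | {s1} | {s4}.

7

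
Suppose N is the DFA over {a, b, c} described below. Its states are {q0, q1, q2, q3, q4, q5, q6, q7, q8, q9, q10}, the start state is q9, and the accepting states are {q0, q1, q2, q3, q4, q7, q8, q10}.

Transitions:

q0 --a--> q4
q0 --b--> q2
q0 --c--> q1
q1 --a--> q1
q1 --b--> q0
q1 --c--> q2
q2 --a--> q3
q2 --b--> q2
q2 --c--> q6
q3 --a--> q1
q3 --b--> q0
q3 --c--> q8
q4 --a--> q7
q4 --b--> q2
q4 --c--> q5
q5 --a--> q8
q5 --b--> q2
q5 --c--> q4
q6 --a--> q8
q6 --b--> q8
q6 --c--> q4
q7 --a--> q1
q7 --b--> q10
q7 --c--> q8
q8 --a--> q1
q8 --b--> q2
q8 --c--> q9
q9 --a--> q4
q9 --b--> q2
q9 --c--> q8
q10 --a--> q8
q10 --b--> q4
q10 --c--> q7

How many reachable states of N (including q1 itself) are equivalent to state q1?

All states are reachable from the start state.
Start with accepting vs non-accepting: {q0,q1,q2,q3,q4,q7,q8,q10} | {q5,q6,q9}.
On input c, block {q0,q1,q2,q3,q4,q7,q8,q10} splits into {q0,q1,q3,q7,q10} and {q2,q4,q8}.
On input a, block {q0,q1,q3,q7,q10} splits into {q1,q3,q7} and {q0,q10}.
Stable partition: {q1,q3,q7} | {q5,q6,q9} | {q2,q4,q8} | {q0,q10} — 4 equivalence classes.
The equivalence class containing q1 is {q1,q3,q7}, of size 3.

3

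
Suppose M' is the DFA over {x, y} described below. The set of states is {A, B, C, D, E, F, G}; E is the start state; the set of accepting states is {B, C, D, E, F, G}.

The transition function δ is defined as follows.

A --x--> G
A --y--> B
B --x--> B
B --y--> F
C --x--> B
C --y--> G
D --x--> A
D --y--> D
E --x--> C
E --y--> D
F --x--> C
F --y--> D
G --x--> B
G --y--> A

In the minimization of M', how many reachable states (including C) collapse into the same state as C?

1

Start with accepting vs non-accepting: {B,C,D,E,F,G} | {A}.
On input x, block {B,C,D,E,F,G} splits into {B,C,E,F,G} and {D}.
Refine {B,C,E,F,G} on symbol y: members go to different blocks, giving {B,C} and {E,F} and {G}.
Split {B,C} by δ(·,y) → {B} and {C}.
Stable partition: {B} | {A} | {D} | {E,F} | {G} | {C} — 6 equivalence classes.
The equivalence class containing C is {C}, of size 1.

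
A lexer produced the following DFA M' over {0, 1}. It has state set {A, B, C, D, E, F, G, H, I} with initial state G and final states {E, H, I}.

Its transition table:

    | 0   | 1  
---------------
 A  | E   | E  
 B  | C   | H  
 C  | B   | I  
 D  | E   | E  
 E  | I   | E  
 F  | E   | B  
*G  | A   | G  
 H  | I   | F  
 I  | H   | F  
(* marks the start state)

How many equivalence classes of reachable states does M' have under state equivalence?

Reachable states from the start: {A,B,C,E,F,G,H,I}. Unreachable: {D} — drop them.
P0 = {E,H,I} | {A,B,C,F,G}.
On input 1, block {E,H,I} splits into {H,I} and {E}.
Refine {A,B,C,F,G} on symbol 0: members go to different blocks, giving {B,C,G} and {A,F}.
Split {B,C,G} by δ(·,0) → {B,C} and {G}.
Split {A,F} by δ(·,1) → {A} and {F}.
Stable partition: {H,I} | {B,C} | {E} | {A} | {G} | {F} — 6 equivalence classes.

6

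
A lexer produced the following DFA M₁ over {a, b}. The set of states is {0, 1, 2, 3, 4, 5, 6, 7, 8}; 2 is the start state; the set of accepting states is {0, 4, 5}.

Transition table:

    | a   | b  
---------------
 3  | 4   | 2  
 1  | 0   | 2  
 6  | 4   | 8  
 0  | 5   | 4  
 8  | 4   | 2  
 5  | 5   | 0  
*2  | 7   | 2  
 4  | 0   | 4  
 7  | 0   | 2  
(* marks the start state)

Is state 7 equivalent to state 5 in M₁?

First remove the unreachable states {1,3,6,8}; 5 states remain.
Initial partition by acceptance: {0,4,5} | {2,7}.
Split {2,7} by δ(·,a) → {2} and {7}.
Stable partition: {0,4,5} | {2} | {7} — 3 equivalence classes.
7 and 5 end up in different blocks, so they are distinguishable. For instance, the string 'ε' is accepted from only 5.

No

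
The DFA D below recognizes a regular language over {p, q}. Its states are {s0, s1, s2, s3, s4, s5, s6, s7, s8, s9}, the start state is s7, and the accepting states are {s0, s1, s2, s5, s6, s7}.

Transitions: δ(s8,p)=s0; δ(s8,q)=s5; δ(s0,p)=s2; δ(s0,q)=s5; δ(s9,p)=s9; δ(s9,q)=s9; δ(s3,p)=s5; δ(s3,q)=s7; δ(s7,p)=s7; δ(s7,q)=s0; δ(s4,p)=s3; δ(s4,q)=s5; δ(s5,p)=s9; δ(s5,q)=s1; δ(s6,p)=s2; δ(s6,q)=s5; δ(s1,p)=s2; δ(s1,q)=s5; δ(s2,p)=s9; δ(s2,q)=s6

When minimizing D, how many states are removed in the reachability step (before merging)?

No path from s7 leads to s3, s4, s8; the other 7 states are all reachable.

3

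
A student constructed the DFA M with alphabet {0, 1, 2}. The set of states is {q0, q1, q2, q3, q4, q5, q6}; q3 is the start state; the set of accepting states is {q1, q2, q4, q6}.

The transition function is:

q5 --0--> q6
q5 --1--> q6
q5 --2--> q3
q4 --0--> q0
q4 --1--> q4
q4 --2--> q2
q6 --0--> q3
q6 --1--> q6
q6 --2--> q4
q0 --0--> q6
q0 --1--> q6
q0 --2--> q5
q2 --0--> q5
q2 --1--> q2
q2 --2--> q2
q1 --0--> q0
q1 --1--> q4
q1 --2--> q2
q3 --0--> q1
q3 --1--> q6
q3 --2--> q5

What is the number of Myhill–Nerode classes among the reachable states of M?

Start with accepting vs non-accepting: {q1,q2,q4,q6} | {q0,q3,q5}.
No further refinement is possible. Final partition (2 blocks): {q1,q2,q4,q6} | {q0,q3,q5}.

2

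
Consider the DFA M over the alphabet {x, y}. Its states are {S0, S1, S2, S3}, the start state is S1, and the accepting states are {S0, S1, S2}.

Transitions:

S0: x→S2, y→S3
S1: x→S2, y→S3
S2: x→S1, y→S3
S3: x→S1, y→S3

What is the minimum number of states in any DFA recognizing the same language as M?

2

Reachable states from the start: {S1,S2,S3}. Unreachable: {S0} — drop them.
Start with accepting vs non-accepting: {S1,S2} | {S3}.
No further refinement is possible. Final partition (2 blocks): {S1,S2} | {S3}.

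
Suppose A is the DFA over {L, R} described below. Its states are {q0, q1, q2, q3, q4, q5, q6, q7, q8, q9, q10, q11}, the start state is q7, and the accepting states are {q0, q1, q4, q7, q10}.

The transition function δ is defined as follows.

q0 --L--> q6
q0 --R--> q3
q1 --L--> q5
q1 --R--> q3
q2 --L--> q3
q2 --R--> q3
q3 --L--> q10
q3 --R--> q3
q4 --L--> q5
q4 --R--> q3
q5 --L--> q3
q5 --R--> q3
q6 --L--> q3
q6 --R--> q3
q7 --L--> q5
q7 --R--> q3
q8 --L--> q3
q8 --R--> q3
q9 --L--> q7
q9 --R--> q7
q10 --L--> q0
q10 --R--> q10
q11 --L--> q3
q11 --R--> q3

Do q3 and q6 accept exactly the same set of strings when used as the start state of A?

No

States {q1,q2,q4,q8,q9,q11} cannot be reached from the start state, so discard them.
Start with accepting vs non-accepting: {q0,q7,q10} | {q3,q5,q6}.
Refine {q0,q7,q10} on symbol L: members go to different blocks, giving {q0,q7} and {q10}.
Refine {q3,q5,q6} on symbol L: members go to different blocks, giving {q5,q6} and {q3}.
No further refinement is possible. Final partition (4 blocks): {q0,q7} | {q5,q6} | {q10} | {q3}.
q3 and q6 end up in different blocks, so they are distinguishable. For instance, the string 'L' is accepted from only q3.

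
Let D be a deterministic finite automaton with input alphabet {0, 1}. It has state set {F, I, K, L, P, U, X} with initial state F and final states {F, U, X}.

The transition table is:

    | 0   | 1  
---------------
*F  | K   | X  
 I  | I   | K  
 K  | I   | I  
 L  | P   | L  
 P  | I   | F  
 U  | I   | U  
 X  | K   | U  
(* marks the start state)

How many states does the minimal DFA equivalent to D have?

2

First remove the unreachable states {L,P}; 5 states remain.
P0 = {F,U,X} | {I,K}.
The partition is now stable with 2 blocks: {F,U,X} | {I,K}.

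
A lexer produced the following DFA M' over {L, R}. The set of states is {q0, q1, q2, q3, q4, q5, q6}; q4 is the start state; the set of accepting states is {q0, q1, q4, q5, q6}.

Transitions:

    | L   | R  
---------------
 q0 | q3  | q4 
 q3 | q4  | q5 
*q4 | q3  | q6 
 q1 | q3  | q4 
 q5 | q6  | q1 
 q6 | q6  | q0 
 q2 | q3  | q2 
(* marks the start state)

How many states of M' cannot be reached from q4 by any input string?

1

BFS from q4 reaches {q0, q1, q3, q4, q5, q6}; the 1 state(s) q2 are never visited.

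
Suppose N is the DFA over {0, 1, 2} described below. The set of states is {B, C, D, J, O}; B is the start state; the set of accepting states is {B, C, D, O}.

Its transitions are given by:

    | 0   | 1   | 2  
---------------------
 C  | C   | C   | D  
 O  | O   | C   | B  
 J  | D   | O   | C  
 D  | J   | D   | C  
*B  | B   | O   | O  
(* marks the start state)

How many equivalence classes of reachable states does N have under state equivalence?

Initial partition by acceptance: {B,C,D,O} | {J}.
Refine {B,C,D,O} on symbol 0: members go to different blocks, giving {B,C,O} and {D}.
Split {B,C,O} by δ(·,2) → {B,O} and {C}.
Split {B,O} by δ(·,1) → {O} and {B}.
No further refinement is possible. Final partition (5 blocks): {O} | {J} | {D} | {C} | {B}.

5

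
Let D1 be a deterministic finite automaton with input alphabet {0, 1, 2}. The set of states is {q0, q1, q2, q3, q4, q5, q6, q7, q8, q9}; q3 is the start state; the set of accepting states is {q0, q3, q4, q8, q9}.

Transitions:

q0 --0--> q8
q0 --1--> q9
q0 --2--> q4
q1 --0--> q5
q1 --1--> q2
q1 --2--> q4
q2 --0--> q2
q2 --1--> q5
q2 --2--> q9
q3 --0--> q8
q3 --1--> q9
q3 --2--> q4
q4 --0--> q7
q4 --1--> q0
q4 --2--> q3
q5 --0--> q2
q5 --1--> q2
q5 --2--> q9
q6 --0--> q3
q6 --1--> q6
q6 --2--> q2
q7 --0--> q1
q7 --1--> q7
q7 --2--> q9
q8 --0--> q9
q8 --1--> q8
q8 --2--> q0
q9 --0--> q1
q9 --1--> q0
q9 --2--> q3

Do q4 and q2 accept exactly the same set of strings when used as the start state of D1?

States {q6} cannot be reached from the start state, so discard them.
P0 = {q0,q3,q4,q8,q9} | {q1,q2,q5,q7}.
Split {q0,q3,q4,q8,q9} by δ(·,0) → {q0,q3,q8} and {q4,q9}.
On input 0, block {q0,q3,q8} splits into {q0,q3} and {q8}.
No further refinement is possible. Final partition (4 blocks): {q0,q3} | {q1,q2,q5,q7} | {q4,q9} | {q8}.
q4 and q2 end up in different blocks, so they are distinguishable. For instance, the string 'ε' is accepted from only q4.

No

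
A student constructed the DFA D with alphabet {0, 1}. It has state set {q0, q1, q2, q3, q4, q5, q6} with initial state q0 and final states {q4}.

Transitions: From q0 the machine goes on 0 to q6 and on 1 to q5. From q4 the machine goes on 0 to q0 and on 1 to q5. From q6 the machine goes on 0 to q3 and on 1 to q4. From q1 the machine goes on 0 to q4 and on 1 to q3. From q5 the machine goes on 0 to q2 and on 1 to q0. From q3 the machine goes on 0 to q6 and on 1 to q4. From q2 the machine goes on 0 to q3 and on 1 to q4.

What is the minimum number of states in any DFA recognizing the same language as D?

First remove the unreachable states {q1}; 6 states remain.
P0 = {q4} | {q0,q2,q3,q5,q6}.
Split {q0,q2,q3,q5,q6} by δ(·,1) → {q2,q3,q6} and {q0,q5}.
Stable partition: {q4} | {q2,q3,q6} | {q0,q5} — 3 equivalence classes.

3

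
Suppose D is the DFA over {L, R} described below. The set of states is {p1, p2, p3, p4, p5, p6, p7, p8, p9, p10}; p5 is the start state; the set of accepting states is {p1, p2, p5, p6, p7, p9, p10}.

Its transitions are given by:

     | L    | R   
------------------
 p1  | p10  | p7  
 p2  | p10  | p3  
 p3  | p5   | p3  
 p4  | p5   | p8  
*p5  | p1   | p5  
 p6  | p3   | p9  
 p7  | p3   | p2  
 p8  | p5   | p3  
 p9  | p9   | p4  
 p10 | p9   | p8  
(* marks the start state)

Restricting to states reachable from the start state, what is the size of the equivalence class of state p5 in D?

1

States {p6} cannot be reached from the start state, so discard them.
P0 = {p1,p2,p5,p7,p9,p10} | {p3,p4,p8}.
Refine {p1,p2,p5,p7,p9,p10} on symbol L: members go to different blocks, giving {p1,p2,p5,p9,p10} and {p7}.
Split {p1,p2,p5,p9,p10} by δ(·,R) → {p2,p9,p10} and {p1} and {p5}.
The partition is now stable with 5 blocks: {p2,p9,p10} | {p3,p4,p8} | {p7} | {p1} | {p5}.
State p5 belongs to the block {p5}, which has 1 states.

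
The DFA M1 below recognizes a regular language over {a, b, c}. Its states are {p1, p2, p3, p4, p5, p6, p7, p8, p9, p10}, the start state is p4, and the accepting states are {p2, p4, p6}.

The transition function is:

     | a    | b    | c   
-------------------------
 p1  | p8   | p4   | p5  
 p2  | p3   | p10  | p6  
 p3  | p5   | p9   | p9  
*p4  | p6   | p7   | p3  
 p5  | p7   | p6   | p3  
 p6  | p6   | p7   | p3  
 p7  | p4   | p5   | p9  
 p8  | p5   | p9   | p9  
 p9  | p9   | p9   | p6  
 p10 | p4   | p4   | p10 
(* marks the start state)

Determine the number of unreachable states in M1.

4

No path from p4 leads to p1, p2, p8, p10; the other 6 states are all reachable.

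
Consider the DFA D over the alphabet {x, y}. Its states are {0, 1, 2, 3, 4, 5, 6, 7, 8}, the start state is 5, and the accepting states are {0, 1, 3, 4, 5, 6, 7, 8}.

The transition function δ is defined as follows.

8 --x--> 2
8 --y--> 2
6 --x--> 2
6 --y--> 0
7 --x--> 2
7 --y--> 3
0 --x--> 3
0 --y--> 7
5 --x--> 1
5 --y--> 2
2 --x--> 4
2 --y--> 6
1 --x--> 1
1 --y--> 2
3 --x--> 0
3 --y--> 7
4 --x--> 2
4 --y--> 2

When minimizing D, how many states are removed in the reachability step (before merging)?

1

Starting at 5 and following transitions, the reachable set is {0, 1, 2, 3, 4, 5, 6, 7}. That leaves 8 unreachable — 1 in total.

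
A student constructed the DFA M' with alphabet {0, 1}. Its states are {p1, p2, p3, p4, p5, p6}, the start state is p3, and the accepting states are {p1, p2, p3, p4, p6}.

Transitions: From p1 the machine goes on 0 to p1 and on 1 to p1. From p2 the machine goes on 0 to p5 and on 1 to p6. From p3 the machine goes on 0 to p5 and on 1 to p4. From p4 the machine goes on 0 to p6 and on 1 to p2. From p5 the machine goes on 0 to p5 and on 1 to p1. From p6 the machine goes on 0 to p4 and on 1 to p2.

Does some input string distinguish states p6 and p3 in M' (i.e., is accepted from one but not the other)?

Yes

All states are reachable from the start state.
P0 = {p1,p2,p3,p4,p6} | {p5}.
On input 0, block {p1,p2,p3,p4,p6} splits into {p1,p4,p6} and {p2,p3}.
Split {p1,p4,p6} by δ(·,1) → {p4,p6} and {p1}.
Stable partition: {p4,p6} | {p5} | {p2,p3} | {p1} — 4 equivalence classes.
p6 and p3 end up in different blocks, so they are distinguishable. For instance, the string '0' is accepted from only p6.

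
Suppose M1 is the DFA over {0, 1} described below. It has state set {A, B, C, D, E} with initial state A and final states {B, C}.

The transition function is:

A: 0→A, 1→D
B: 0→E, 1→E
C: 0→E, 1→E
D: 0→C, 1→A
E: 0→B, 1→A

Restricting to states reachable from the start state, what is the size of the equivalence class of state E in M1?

Initial partition by acceptance: {B,C} | {A,D,E}.
Split {A,D,E} by δ(·,0) → {D,E} and {A}.
The partition is now stable with 3 blocks: {B,C} | {D,E} | {A}.
The equivalence class containing E is {D,E}, of size 2.

2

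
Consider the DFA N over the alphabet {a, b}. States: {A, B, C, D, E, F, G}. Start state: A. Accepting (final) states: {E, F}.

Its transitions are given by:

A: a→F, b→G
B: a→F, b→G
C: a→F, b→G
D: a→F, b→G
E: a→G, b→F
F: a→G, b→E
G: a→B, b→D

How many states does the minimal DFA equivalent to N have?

3

First remove the unreachable states {C}; 6 states remain.
Initial partition by acceptance: {E,F} | {A,B,D,G}.
Refine {A,B,D,G} on symbol a: members go to different blocks, giving {A,B,D} and {G}.
The partition is now stable with 3 blocks: {E,F} | {A,B,D} | {G}.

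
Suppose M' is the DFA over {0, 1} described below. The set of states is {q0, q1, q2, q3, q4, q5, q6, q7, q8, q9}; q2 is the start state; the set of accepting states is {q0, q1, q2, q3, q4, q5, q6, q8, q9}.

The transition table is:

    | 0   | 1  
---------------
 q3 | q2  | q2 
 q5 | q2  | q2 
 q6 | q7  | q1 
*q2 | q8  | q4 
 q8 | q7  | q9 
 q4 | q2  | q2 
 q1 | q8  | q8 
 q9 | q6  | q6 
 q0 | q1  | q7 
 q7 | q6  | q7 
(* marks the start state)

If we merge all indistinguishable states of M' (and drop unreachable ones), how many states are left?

Reachable states from the start: {q1,q2,q4,q6,q7,q8,q9}. Unreachable: {q0,q3,q5} — drop them.
P0 = {q1,q2,q4,q6,q8,q9} | {q7}.
Split {q1,q2,q4,q6,q8,q9} by δ(·,0) → {q1,q2,q4,q9} and {q6,q8}.
Split {q1,q2,q4,q9} by δ(·,0) → {q1,q2,q9} and {q4}.
Refine {q1,q2,q9} on symbol 1: members go to different blocks, giving {q1,q9} and {q2}.
No further refinement is possible. Final partition (5 blocks): {q1,q9} | {q7} | {q6,q8} | {q4} | {q2}.

5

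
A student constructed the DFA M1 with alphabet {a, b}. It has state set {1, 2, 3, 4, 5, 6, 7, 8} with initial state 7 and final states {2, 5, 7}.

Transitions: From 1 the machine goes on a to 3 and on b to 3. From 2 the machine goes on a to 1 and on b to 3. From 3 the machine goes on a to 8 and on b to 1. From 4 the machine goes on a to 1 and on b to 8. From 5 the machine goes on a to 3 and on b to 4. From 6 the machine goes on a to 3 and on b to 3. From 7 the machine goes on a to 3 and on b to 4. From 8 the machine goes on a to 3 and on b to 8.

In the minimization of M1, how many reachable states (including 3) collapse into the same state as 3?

States {2,5,6} cannot be reached from the start state, so discard them.
Start with accepting vs non-accepting: {7} | {1,3,4,8}.
No further refinement is possible. Final partition (2 blocks): {7} | {1,3,4,8}.
State 3 belongs to the block {1,3,4,8}, which has 4 states.

4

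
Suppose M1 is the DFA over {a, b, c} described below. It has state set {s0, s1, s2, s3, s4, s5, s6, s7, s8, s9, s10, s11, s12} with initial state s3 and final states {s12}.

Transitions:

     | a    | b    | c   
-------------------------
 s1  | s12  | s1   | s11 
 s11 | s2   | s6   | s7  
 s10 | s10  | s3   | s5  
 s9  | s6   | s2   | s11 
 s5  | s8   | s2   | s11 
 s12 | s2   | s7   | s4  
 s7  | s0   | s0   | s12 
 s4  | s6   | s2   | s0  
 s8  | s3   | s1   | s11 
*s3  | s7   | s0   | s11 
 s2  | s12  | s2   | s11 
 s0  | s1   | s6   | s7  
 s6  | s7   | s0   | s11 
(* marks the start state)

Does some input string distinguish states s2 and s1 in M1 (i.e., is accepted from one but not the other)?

No

States {s5,s8,s9,s10} cannot be reached from the start state, so discard them.
Initial partition by acceptance: {s12} | {s0,s1,s2,s3,s4,s6,s7,s11}.
Refine {s0,s1,s2,s3,s4,s6,s7,s11} on symbol a: members go to different blocks, giving {s0,s3,s4,s6,s7,s11} and {s1,s2}.
On input a, block {s0,s3,s4,s6,s7,s11} splits into {s3,s4,s6,s7} and {s0,s11}.
Split {s3,s4,s6,s7} by δ(·,a) → {s3,s4,s6} and {s7}.
Refine {s3,s4,s6} on symbol a: members go to different blocks, giving {s3,s6} and {s4}.
No further refinement is possible. Final partition (6 blocks): {s12} | {s3,s6} | {s1,s2} | {s0,s11} | {s7} | {s4}.
s2 and s1 lie in the same block of the stable partition, so they are equivalent — no string distinguishes them.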